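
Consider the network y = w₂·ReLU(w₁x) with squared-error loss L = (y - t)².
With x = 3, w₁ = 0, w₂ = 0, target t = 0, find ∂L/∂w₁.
∂L/∂w₁ = 0

Forward pass:
z = w₁x = 0×3 = 0
h = ReLU(0) = 0
y = w₂h = 0×0 = 0

Backward pass:
∂L/∂y = 2(y - t) = 2(0 - 0) = 0
∂y/∂h = w₂ = 0
∂h/∂z = 0 (ReLU derivative)
∂z/∂w₁ = x = 3

∂L/∂w₁ = 0 × 0 × 0 × 3 = 0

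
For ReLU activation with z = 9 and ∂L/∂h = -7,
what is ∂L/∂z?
∂L/∂z = -7

h = ReLU(9) = 9
Since z > 0: ∂h/∂z = 1
∂L/∂z = ∂L/∂h · ∂h/∂z = -7 × 1 = -7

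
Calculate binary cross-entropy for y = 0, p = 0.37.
L = 0.462

L = -0·log(0.37) - 1·log(0.63) = -log(0.63) = 0.462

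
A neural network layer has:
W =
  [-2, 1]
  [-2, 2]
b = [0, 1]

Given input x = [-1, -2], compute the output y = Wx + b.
y = [0, -1]

Wx = [-2×-1 + 1×-2, -2×-1 + 2×-2]
   = [0, -2]
y = Wx + b = [0 + 0, -2 + 1] = [0, -1]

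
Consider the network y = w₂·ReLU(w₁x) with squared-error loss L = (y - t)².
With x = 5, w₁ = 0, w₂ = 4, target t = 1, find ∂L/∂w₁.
∂L/∂w₁ = 0

Forward pass:
z = w₁x = 0×5 = 0
h = ReLU(0) = 0
y = w₂h = 4×0 = 0

Backward pass:
∂L/∂y = 2(y - t) = 2(0 - 1) = -2
∂y/∂h = w₂ = 4
∂h/∂z = 0 (ReLU derivative)
∂z/∂w₁ = x = 5

∂L/∂w₁ = -2 × 4 × 0 × 5 = 0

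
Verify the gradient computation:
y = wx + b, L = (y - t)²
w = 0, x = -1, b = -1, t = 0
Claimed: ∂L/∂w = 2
Correct

y = (0)(-1) + -1 = -1
∂L/∂y = 2(y - t) = 2(-1 - 0) = -2
∂y/∂w = x = -1
∂L/∂w = -2 × -1 = 2

Claimed value: 2
Correct: The correct gradient is 2.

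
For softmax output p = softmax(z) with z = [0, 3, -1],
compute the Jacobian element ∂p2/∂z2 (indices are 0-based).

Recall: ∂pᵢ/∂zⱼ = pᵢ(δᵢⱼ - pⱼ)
∂p2/∂z2 = 0.01685

p = softmax(z) = [0.04661, 0.9362, 0.01715]
p2 = 0.01715

∂p2/∂z2 = p2(1 - p2) = 0.01715 × (1 - 0.01715) = 0.01685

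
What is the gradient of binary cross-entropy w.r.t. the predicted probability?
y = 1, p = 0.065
∂L/∂p = -15.38

∂L/∂p = -y/p + (1-y)/(1-p) = -1/0.065 + 0 = -15.38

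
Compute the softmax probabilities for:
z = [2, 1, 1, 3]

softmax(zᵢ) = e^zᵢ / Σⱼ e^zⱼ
p = [0.2245, 0.0826, 0.0826, 0.6103]

exp(z) = [7.389, 2.718, 2.718, 20.09]
Sum = 32.91
p = [0.2245, 0.0826, 0.0826, 0.6103]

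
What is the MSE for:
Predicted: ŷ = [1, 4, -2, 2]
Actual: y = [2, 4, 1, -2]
MSE = 6.5

MSE = (1/4)((1-2)² + (4-4)² + (-2-1)² + (2--2)²) = (1/4)(1 + 0 + 9 + 16) = 6.5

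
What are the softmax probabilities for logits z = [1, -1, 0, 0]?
p = [0.5344, 0.0723, 0.1966, 0.1966]

exp(z) = [2.718, 0.3679, 1, 1]
Sum = 5.086
p = [0.5344, 0.0723, 0.1966, 0.1966]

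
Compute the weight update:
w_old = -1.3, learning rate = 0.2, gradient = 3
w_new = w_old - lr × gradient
w_new = -1.9

w_new = w - η·∂L/∂w = -1.3 - 0.2×(3) = -1.3 - (0.6) = -1.9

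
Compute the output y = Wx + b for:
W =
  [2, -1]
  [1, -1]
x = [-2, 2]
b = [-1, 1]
y = [-7, -3]

Wx = [2×-2 + -1×2, 1×-2 + -1×2]
   = [-6, -4]
y = Wx + b = [-6 + -1, -4 + 1] = [-7, -3]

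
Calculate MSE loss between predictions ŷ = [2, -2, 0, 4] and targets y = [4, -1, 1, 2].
MSE = 2.5

MSE = (1/4)((2-4)² + (-2--1)² + (0-1)² + (4-2)²) = (1/4)(4 + 1 + 1 + 4) = 2.5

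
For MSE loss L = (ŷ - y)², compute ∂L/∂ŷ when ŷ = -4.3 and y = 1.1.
∂L/∂ŷ = -10.8

∂L/∂ŷ = 2(ŷ - y) = 2(-4.3 - 1.1) = 2(-5.4) = -10.8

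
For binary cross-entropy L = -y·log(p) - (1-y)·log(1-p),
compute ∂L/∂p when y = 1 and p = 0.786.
∂L/∂p = -1.272

∂L/∂p = -y/p + (1-y)/(1-p) = -1/0.786 + 0 = -1.272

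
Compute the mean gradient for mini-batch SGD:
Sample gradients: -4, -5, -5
Average gradient = -4.667

Average = (1/3)(-4 + -5 + -5) = -14/3 = -4.667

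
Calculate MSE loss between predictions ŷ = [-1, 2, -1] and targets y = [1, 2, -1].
MSE = 1.333

MSE = (1/3)((-1-1)² + (2-2)² + (-1--1)²) = (1/3)(4 + 0 + 0) = 1.333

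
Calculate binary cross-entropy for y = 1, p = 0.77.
L = 0.2614

L = -1·log(0.77) - 0·log(0.23) = -log(0.77) = 0.2614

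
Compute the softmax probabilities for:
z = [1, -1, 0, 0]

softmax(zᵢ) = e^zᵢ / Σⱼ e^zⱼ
p = [0.5344, 0.0723, 0.1966, 0.1966]

exp(z) = [2.718, 0.3679, 1, 1]
Sum = 5.086
p = [0.5344, 0.0723, 0.1966, 0.1966]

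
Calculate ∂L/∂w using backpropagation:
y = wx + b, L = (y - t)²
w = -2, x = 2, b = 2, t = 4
∂L/∂w = -24

y = wx + b = (-2)(2) + 2 = -2
∂L/∂y = 2(y - t) = 2(-2 - 4) = -12
∂y/∂w = x = 2
∂L/∂w = ∂L/∂y · ∂y/∂w = -12 × 2 = -24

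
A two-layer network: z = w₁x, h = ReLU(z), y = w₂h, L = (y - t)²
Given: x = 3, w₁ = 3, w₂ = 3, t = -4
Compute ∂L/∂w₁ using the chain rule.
∂L/∂w₁ = 558

Forward pass:
z = w₁x = 3×3 = 9
h = ReLU(9) = 9
y = w₂h = 3×9 = 27

Backward pass:
∂L/∂y = 2(y - t) = 2(27 - -4) = 62
∂y/∂h = w₂ = 3
∂h/∂z = 1 (ReLU derivative)
∂z/∂w₁ = x = 3

∂L/∂w₁ = 62 × 3 × 1 × 3 = 558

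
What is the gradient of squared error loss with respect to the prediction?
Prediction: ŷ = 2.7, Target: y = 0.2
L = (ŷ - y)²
∂L/∂ŷ = 5.0

∂L/∂ŷ = 2(ŷ - y) = 2(2.7 - 0.2) = 2(2.5) = 5.0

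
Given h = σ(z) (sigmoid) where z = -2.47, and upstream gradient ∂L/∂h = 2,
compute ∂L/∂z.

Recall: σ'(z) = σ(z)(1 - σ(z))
∂L/∂z = 0.1438

σ(-2.47) = 0.07799
σ'(-2.47) = σ(-2.47)(1 - σ(-2.47)) = 0.07799 × 0.922 = 0.07191
∂L/∂z = ∂L/∂h · σ'(z) = 2 × 0.07191 = 0.1438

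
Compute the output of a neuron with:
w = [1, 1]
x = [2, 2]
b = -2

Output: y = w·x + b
y = 2

y = (1)(2) + (1)(2) + -2 = 2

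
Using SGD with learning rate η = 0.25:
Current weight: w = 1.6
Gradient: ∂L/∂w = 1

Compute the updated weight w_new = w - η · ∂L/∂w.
w_new = 1.35

w_new = w - η·∂L/∂w = 1.6 - 0.25×(1) = 1.6 - (0.25) = 1.35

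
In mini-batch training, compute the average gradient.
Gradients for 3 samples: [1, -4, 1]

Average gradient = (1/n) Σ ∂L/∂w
Average gradient = -0.6667

Average = (1/3)(1 + -4 + 1) = -2/3 = -0.6667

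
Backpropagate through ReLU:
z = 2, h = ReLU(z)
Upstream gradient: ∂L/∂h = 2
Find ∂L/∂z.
∂L/∂z = 2

h = ReLU(2) = 2
Since z > 0: ∂h/∂z = 1
∂L/∂z = ∂L/∂h · ∂h/∂z = 2 × 1 = 2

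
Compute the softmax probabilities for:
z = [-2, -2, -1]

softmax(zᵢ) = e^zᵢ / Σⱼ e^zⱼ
p = [0.2119, 0.2119, 0.5761]

exp(z) = [0.1353, 0.1353, 0.3679]
Sum = 0.6386
p = [0.2119, 0.2119, 0.5761]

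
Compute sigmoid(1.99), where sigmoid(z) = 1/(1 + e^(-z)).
0.8797

sigmoid(1.99) = 1/(1 + e^(-1.99)) = 1/(1 + 0.1367) = 0.8797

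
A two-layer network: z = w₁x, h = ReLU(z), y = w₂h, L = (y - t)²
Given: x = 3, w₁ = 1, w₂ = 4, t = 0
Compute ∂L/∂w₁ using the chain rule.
∂L/∂w₁ = 288

Forward pass:
z = w₁x = 1×3 = 3
h = ReLU(3) = 3
y = w₂h = 4×3 = 12

Backward pass:
∂L/∂y = 2(y - t) = 2(12 - 0) = 24
∂y/∂h = w₂ = 4
∂h/∂z = 1 (ReLU derivative)
∂z/∂w₁ = x = 3

∂L/∂w₁ = 24 × 4 × 1 × 3 = 288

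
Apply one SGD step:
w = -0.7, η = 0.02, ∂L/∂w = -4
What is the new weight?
w_new = -0.62

w_new = w - η·∂L/∂w = -0.7 - 0.02×(-4) = -0.7 - (-0.08) = -0.62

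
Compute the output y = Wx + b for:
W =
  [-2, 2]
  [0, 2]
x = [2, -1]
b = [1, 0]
y = [-5, -2]

Wx = [-2×2 + 2×-1, 0×2 + 2×-1]
   = [-6, -2]
y = Wx + b = [-6 + 1, -2 + 0] = [-5, -2]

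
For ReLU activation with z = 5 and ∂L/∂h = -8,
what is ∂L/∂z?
∂L/∂z = -8

h = ReLU(5) = 5
Since z > 0: ∂h/∂z = 1
∂L/∂z = ∂L/∂h · ∂h/∂z = -8 × 1 = -8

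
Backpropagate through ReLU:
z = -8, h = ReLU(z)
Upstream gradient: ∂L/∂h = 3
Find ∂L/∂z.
∂L/∂z = 0

h = ReLU(-8) = 0
Since z < 0: ∂h/∂z = 0
∂L/∂z = ∂L/∂h · ∂h/∂z = 3 × 0 = 0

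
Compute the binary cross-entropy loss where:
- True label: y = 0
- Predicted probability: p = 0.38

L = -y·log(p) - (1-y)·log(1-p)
L = 0.478

L = -0·log(0.38) - 1·log(0.62) = -log(0.62) = 0.478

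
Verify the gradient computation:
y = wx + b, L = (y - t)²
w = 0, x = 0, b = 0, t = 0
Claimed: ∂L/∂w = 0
Correct

y = (0)(0) + 0 = 0
∂L/∂y = 2(y - t) = 2(0 - 0) = 0
∂y/∂w = x = 0
∂L/∂w = 0 × 0 = 0

Claimed value: 0
Correct: The correct gradient is 0.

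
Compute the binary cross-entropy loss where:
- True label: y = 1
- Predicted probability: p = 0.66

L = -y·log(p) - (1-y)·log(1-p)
L = 0.4155

L = -1·log(0.66) - 0·log(0.34) = -log(0.66) = 0.4155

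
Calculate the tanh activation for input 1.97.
0.9618

tanh(1.97) = (e^(1.97) - e^(-1.97))/(e^(1.97) + e^(-1.97)) = 0.9618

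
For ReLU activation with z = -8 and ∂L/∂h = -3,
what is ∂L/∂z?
∂L/∂z = 0

h = ReLU(-8) = 0
Since z < 0: ∂h/∂z = 0
∂L/∂z = ∂L/∂h · ∂h/∂z = -3 × 0 = 0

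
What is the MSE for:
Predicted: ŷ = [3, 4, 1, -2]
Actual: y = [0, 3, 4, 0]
MSE = 5.75

MSE = (1/4)((3-0)² + (4-3)² + (1-4)² + (-2-0)²) = (1/4)(9 + 1 + 9 + 4) = 5.75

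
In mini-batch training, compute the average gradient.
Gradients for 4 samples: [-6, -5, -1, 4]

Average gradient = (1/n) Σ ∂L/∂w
Average gradient = -2

Average = (1/4)(-6 + -5 + -1 + 4) = -8/4 = -2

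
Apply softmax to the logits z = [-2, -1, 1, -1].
p = [0.0377, 0.1025, 0.7573, 0.1025]

exp(z) = [0.1353, 0.3679, 2.718, 0.3679]
Sum = 3.589
p = [0.0377, 0.1025, 0.7573, 0.1025]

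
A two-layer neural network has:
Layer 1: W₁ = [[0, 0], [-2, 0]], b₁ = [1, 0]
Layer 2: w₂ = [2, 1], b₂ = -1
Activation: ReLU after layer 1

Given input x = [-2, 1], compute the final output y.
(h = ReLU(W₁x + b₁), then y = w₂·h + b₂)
y = 5

Layer 1 pre-activation: z₁ = [1, 4]
After ReLU: h = [1, 4]
Layer 2 output: y = 2×1 + 1×4 + -1 = 5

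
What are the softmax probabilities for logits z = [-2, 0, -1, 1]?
p = [0.0321, 0.2369, 0.0871, 0.6439]

exp(z) = [0.1353, 1, 0.3679, 2.718]
Sum = 4.221
p = [0.0321, 0.2369, 0.0871, 0.6439]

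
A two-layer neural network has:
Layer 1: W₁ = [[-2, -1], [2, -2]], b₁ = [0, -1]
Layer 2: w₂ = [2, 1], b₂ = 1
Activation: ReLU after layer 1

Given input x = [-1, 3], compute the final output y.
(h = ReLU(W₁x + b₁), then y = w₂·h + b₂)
y = 1

Layer 1 pre-activation: z₁ = [-1, -9]
After ReLU: h = [0, 0]
Layer 2 output: y = 2×0 + 1×0 + 1 = 1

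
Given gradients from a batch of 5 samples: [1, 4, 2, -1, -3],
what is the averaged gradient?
Average gradient = 0.6

Average = (1/5)(1 + 4 + 2 + -1 + -3) = 3/5 = 0.6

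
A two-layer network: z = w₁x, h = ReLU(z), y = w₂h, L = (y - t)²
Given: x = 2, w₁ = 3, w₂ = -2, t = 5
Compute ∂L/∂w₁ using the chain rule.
∂L/∂w₁ = 136

Forward pass:
z = w₁x = 3×2 = 6
h = ReLU(6) = 6
y = w₂h = -2×6 = -12

Backward pass:
∂L/∂y = 2(y - t) = 2(-12 - 5) = -34
∂y/∂h = w₂ = -2
∂h/∂z = 1 (ReLU derivative)
∂z/∂w₁ = x = 2

∂L/∂w₁ = -34 × -2 × 1 × 2 = 136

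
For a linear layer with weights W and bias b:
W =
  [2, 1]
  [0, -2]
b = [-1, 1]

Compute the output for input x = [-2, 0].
y = [-5, 1]

Wx = [2×-2 + 1×0, 0×-2 + -2×0]
   = [-4, 0]
y = Wx + b = [-4 + -1, 0 + 1] = [-5, 1]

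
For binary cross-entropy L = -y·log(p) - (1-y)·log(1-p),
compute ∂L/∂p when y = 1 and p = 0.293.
∂L/∂p = -3.413

∂L/∂p = -y/p + (1-y)/(1-p) = -1/0.293 + 0 = -3.413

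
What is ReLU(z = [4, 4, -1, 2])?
h = [4, 4, 0, 2]

ReLU applied element-wise: max(0,4)=4, max(0,4)=4, max(0,-1)=0, max(0,2)=2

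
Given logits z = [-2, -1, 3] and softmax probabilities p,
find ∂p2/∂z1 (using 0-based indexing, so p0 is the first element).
∂p2/∂z1 = -0.01743

p = softmax(z) = [0.006573, 0.01787, 0.9756]
p2 = 0.9756, p1 = 0.01787

∂p2/∂z1 = -p2 × p1 = -0.9756 × 0.01787 = -0.01743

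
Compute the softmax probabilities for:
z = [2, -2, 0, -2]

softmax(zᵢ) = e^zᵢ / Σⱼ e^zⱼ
p = [0.8533, 0.0156, 0.1155, 0.0156]

exp(z) = [7.389, 0.1353, 1, 0.1353]
Sum = 8.66
p = [0.8533, 0.0156, 0.1155, 0.0156]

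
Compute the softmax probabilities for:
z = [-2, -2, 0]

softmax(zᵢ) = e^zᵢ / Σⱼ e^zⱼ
p = [0.1065, 0.1065, 0.787]

exp(z) = [0.1353, 0.1353, 1]
Sum = 1.271
p = [0.1065, 0.1065, 0.787]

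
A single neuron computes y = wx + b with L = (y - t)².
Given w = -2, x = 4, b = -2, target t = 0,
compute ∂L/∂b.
∂L/∂b = -20

y = wx + b = (-2)(4) + -2 = -10
∂L/∂y = 2(y - t) = 2(-10 - 0) = -20
∂y/∂b = 1
∂L/∂b = ∂L/∂y · ∂y/∂b = -20 × 1 = -20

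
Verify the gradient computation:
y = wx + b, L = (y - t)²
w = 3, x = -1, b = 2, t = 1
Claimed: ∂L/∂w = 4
Correct

y = (3)(-1) + 2 = -1
∂L/∂y = 2(y - t) = 2(-1 - 1) = -4
∂y/∂w = x = -1
∂L/∂w = -4 × -1 = 4

Claimed value: 4
Correct: The correct gradient is 4.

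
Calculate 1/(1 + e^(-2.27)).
0.9064

sigmoid(2.27) = 1/(1 + e^(-2.27)) = 1/(1 + 0.1033) = 0.9064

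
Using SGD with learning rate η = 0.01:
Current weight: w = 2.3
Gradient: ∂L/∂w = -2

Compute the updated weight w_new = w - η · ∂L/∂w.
w_new = 2.32

w_new = w - η·∂L/∂w = 2.3 - 0.01×(-2) = 2.3 - (-0.02) = 2.32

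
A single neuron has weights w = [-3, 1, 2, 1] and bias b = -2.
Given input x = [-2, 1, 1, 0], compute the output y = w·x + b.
y = 7

y = (-3)(-2) + (1)(1) + (2)(1) + (1)(0) + -2 = 7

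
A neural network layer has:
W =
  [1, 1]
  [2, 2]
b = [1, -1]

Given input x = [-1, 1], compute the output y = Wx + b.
y = [1, -1]

Wx = [1×-1 + 1×1, 2×-1 + 2×1]
   = [0, 0]
y = Wx + b = [0 + 1, 0 + -1] = [1, -1]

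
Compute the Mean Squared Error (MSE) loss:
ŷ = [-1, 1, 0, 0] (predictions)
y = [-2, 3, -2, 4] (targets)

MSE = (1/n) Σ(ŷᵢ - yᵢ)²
MSE = 6.25

MSE = (1/4)((-1--2)² + (1-3)² + (0--2)² + (0-4)²) = (1/4)(1 + 4 + 4 + 16) = 6.25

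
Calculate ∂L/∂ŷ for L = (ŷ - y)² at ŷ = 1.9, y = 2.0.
∂L/∂ŷ = -0.2

∂L/∂ŷ = 2(ŷ - y) = 2(1.9 - 2.0) = 2(-0.1) = -0.2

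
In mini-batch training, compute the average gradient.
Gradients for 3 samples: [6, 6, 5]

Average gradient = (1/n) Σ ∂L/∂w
Average gradient = 5.667

Average = (1/3)(6 + 6 + 5) = 17/3 = 5.667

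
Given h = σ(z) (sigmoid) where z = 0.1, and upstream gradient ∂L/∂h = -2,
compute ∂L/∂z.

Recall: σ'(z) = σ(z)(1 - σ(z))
∂L/∂z = -0.4988

σ(0.1) = 0.525
σ'(0.1) = σ(0.1)(1 - σ(0.1)) = 0.525 × 0.475 = 0.2494
∂L/∂z = ∂L/∂h · σ'(z) = -2 × 0.2494 = -0.4988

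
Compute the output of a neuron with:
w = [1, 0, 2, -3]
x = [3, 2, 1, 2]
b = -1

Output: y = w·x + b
y = -2

y = (1)(3) + (0)(2) + (2)(1) + (-3)(2) + -1 = -2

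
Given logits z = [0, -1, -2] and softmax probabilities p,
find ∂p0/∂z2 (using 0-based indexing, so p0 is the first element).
∂p0/∂z2 = -0.05989

p = softmax(z) = [0.6652, 0.2447, 0.09003]
p0 = 0.6652, p2 = 0.09003

∂p0/∂z2 = -p0 × p2 = -0.6652 × 0.09003 = -0.05989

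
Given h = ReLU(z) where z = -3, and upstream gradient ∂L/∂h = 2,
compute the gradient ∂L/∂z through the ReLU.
∂L/∂z = 0

h = ReLU(-3) = 0
Since z < 0: ∂h/∂z = 0
∂L/∂z = ∂L/∂h · ∂h/∂z = 2 × 0 = 0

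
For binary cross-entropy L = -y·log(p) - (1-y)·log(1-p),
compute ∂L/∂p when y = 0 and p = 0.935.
∂L/∂p = 15.38

∂L/∂p = -y/p + (1-y)/(1-p) = 0 + 1/0.065 = 15.38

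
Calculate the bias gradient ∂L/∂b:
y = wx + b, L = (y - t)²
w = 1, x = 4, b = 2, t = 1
∂L/∂b = 10

y = wx + b = (1)(4) + 2 = 6
∂L/∂y = 2(y - t) = 2(6 - 1) = 10
∂y/∂b = 1
∂L/∂b = ∂L/∂y · ∂y/∂b = 10 × 1 = 10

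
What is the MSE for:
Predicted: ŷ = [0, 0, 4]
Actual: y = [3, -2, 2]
MSE = 5.667

MSE = (1/3)((0-3)² + (0--2)² + (4-2)²) = (1/3)(9 + 4 + 4) = 5.667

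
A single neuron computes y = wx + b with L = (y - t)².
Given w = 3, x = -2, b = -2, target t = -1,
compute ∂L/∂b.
∂L/∂b = -14

y = wx + b = (3)(-2) + -2 = -8
∂L/∂y = 2(y - t) = 2(-8 - -1) = -14
∂y/∂b = 1
∂L/∂b = ∂L/∂y · ∂y/∂b = -14 × 1 = -14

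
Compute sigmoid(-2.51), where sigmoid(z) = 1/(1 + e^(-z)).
0.07516

sigmoid(-2.51) = 1/(1 + e^(2.51)) = 1/(1 + 12.3) = 0.07516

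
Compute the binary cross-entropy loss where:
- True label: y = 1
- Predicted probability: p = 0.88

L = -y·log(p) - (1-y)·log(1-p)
L = 0.1278

L = -1·log(0.88) - 0·log(0.12) = -log(0.88) = 0.1278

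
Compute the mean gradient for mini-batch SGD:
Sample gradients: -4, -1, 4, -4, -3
Average gradient = -1.6

Average = (1/5)(-4 + -1 + 4 + -4 + -3) = -8/5 = -1.6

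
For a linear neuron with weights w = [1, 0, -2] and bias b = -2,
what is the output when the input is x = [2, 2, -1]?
y = 2

y = (1)(2) + (0)(2) + (-2)(-1) + -2 = 2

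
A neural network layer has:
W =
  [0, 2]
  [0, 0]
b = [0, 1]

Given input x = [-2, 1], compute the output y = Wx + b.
y = [2, 1]

Wx = [0×-2 + 2×1, 0×-2 + 0×1]
   = [2, 0]
y = Wx + b = [2 + 0, 0 + 1] = [2, 1]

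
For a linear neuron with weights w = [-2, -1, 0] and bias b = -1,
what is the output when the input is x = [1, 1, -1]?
y = -4

y = (-2)(1) + (-1)(1) + (0)(-1) + -1 = -4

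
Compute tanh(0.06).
0.05993

tanh(0.06) = (e^(0.06) - e^(-0.06))/(e^(0.06) + e^(-0.06)) = 0.05993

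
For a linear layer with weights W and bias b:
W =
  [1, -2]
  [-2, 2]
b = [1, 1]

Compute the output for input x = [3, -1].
y = [6, -7]

Wx = [1×3 + -2×-1, -2×3 + 2×-1]
   = [5, -8]
y = Wx + b = [5 + 1, -8 + 1] = [6, -7]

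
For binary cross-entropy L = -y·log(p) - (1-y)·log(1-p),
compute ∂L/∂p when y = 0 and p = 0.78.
∂L/∂p = 4.545

∂L/∂p = -y/p + (1-y)/(1-p) = 0 + 1/0.22 = 4.545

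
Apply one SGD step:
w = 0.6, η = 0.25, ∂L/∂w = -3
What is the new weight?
w_new = 1.35

w_new = w - η·∂L/∂w = 0.6 - 0.25×(-3) = 0.6 - (-0.75) = 1.35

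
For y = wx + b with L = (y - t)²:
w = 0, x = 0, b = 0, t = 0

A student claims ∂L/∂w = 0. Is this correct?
Correct

y = (0)(0) + 0 = 0
∂L/∂y = 2(y - t) = 2(0 - 0) = 0
∂y/∂w = x = 0
∂L/∂w = 0 × 0 = 0

Claimed value: 0
Correct: The correct gradient is 0.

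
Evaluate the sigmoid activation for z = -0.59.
0.3566

sigmoid(-0.59) = 1/(1 + e^(0.59)) = 1/(1 + 1.804) = 0.3566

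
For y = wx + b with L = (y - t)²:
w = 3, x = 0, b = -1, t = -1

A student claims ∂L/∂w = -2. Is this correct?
Incorrect

y = (3)(0) + -1 = -1
∂L/∂y = 2(y - t) = 2(-1 - -1) = 0
∂y/∂w = x = 0
∂L/∂w = 0 × 0 = 0

Claimed value: -2
Incorrect: The correct gradient is 0.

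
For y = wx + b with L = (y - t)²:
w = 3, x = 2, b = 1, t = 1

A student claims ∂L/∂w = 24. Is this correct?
Correct

y = (3)(2) + 1 = 7
∂L/∂y = 2(y - t) = 2(7 - 1) = 12
∂y/∂w = x = 2
∂L/∂w = 12 × 2 = 24

Claimed value: 24
Correct: The correct gradient is 24.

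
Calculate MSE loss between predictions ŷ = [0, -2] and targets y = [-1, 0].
MSE = 2.5

MSE = (1/2)((0--1)² + (-2-0)²) = (1/2)(1 + 4) = 2.5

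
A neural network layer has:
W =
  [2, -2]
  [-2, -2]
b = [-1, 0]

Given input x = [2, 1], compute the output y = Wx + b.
y = [1, -6]

Wx = [2×2 + -2×1, -2×2 + -2×1]
   = [2, -6]
y = Wx + b = [2 + -1, -6 + 0] = [1, -6]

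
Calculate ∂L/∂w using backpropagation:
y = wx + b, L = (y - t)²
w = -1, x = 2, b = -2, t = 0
∂L/∂w = -16

y = wx + b = (-1)(2) + -2 = -4
∂L/∂y = 2(y - t) = 2(-4 - 0) = -8
∂y/∂w = x = 2
∂L/∂w = ∂L/∂y · ∂y/∂w = -8 × 2 = -16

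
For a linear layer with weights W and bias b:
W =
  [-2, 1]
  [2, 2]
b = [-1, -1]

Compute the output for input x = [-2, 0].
y = [3, -5]

Wx = [-2×-2 + 1×0, 2×-2 + 2×0]
   = [4, -4]
y = Wx + b = [4 + -1, -4 + -1] = [3, -5]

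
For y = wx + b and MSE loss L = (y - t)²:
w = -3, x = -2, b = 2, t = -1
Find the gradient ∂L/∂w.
∂L/∂w = -36

y = wx + b = (-3)(-2) + 2 = 8
∂L/∂y = 2(y - t) = 2(8 - -1) = 18
∂y/∂w = x = -2
∂L/∂w = ∂L/∂y · ∂y/∂w = 18 × -2 = -36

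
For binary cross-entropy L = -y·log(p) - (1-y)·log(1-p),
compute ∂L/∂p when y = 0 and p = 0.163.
∂L/∂p = 1.195

∂L/∂p = -y/p + (1-y)/(1-p) = 0 + 1/0.837 = 1.195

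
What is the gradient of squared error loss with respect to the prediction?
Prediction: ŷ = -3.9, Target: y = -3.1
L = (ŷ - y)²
∂L/∂ŷ = -1.6

∂L/∂ŷ = 2(ŷ - y) = 2(-3.9 - -3.1) = 2(-0.8) = -1.6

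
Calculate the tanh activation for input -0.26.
-0.2543

tanh(-0.26) = (e^(-0.26) - e^(0.26))/(e^(-0.26) + e^(0.26)) = -0.2543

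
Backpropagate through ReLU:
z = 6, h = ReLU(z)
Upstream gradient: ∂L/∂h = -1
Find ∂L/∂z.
∂L/∂z = -1

h = ReLU(6) = 6
Since z > 0: ∂h/∂z = 1
∂L/∂z = ∂L/∂h · ∂h/∂z = -1 × 1 = -1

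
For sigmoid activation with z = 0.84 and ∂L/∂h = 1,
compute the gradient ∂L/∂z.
∂L/∂z = 0.2106

σ(0.84) = 0.6985
σ'(0.84) = σ(0.84)(1 - σ(0.84)) = 0.6985 × 0.3015 = 0.2106
∂L/∂z = ∂L/∂h · σ'(z) = 1 × 0.2106 = 0.2106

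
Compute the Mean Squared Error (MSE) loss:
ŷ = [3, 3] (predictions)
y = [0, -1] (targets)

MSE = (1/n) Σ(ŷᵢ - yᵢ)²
MSE = 12.5

MSE = (1/2)((3-0)² + (3--1)²) = (1/2)(9 + 16) = 12.5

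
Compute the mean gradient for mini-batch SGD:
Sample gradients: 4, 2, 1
Average gradient = 2.333

Average = (1/3)(4 + 2 + 1) = 7/3 = 2.333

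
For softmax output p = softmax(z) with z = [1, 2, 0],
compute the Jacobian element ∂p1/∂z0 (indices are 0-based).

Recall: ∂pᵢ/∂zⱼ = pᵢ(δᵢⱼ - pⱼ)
∂p1/∂z0 = -0.1628

p = softmax(z) = [0.2447, 0.6652, 0.09003]
p1 = 0.6652, p0 = 0.2447

∂p1/∂z0 = -p1 × p0 = -0.6652 × 0.2447 = -0.1628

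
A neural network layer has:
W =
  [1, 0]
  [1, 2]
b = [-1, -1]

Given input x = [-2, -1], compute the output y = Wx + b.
y = [-3, -5]

Wx = [1×-2 + 0×-1, 1×-2 + 2×-1]
   = [-2, -4]
y = Wx + b = [-2 + -1, -4 + -1] = [-3, -5]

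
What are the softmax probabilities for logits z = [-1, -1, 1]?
p = [0.1065, 0.1065, 0.787]

exp(z) = [0.3679, 0.3679, 2.718]
Sum = 3.454
p = [0.1065, 0.1065, 0.787]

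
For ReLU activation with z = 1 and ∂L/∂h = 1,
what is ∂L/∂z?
∂L/∂z = 1

h = ReLU(1) = 1
Since z > 0: ∂h/∂z = 1
∂L/∂z = ∂L/∂h · ∂h/∂z = 1 × 1 = 1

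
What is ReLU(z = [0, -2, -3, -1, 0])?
h = [0, 0, 0, 0, 0]

ReLU applied element-wise: max(0,0)=0, max(0,-2)=0, max(0,-3)=0, max(0,-1)=0, max(0,0)=0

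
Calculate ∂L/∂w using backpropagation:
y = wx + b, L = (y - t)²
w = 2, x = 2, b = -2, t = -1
∂L/∂w = 12

y = wx + b = (2)(2) + -2 = 2
∂L/∂y = 2(y - t) = 2(2 - -1) = 6
∂y/∂w = x = 2
∂L/∂w = ∂L/∂y · ∂y/∂w = 6 × 2 = 12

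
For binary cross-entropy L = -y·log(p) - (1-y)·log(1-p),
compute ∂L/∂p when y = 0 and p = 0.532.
∂L/∂p = 2.137

∂L/∂p = -y/p + (1-y)/(1-p) = 0 + 1/0.468 = 2.137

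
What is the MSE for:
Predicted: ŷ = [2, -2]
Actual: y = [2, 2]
MSE = 8

MSE = (1/2)((2-2)² + (-2-2)²) = (1/2)(0 + 16) = 8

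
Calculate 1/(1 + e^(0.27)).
0.4329

sigmoid(-0.27) = 1/(1 + e^(0.27)) = 1/(1 + 1.31) = 0.4329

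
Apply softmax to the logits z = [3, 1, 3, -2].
p = [0.4668, 0.0632, 0.4668, 0.0031]

exp(z) = [20.09, 2.718, 20.09, 0.1353]
Sum = 43.02
p = [0.4668, 0.0632, 0.4668, 0.0031]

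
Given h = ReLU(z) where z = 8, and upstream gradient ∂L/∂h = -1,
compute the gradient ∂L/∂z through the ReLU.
∂L/∂z = -1

h = ReLU(8) = 8
Since z > 0: ∂h/∂z = 1
∂L/∂z = ∂L/∂h · ∂h/∂z = -1 × 1 = -1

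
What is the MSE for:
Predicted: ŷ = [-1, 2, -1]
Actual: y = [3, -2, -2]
MSE = 11

MSE = (1/3)((-1-3)² + (2--2)² + (-1--2)²) = (1/3)(16 + 16 + 1) = 11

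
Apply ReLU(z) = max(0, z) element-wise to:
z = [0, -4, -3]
h = [0, 0, 0]

ReLU applied element-wise: max(0,0)=0, max(0,-4)=0, max(0,-3)=0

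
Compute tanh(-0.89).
-0.7114

tanh(-0.89) = (e^(-0.89) - e^(0.89))/(e^(-0.89) + e^(0.89)) = -0.7114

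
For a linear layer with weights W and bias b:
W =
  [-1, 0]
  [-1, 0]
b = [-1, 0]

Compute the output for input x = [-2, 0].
y = [1, 2]

Wx = [-1×-2 + 0×0, -1×-2 + 0×0]
   = [2, 2]
y = Wx + b = [2 + -1, 2 + 0] = [1, 2]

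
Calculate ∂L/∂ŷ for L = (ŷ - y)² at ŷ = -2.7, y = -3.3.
∂L/∂ŷ = 1.2

∂L/∂ŷ = 2(ŷ - y) = 2(-2.7 - -3.3) = 2(0.6) = 1.2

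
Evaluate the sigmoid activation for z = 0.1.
0.525

sigmoid(0.1) = 1/(1 + e^(-0.1)) = 1/(1 + 0.9048) = 0.525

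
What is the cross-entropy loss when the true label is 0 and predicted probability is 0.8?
L = 1.609

L = -0·log(0.8) - 1·log(0.2) = -log(0.2) = 1.609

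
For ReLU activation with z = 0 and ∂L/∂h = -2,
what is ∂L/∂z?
∂L/∂z = 0

h = ReLU(0) = 0
At z = 0: ∂h/∂z = 0 (by convention)
∂L/∂z = ∂L/∂h · ∂h/∂z = -2 × 0 = 0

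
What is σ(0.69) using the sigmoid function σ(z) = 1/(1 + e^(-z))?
0.666

sigmoid(0.69) = 1/(1 + e^(-0.69)) = 1/(1 + 0.5016) = 0.666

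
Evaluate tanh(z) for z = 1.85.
0.9517

tanh(1.85) = (e^(1.85) - e^(-1.85))/(e^(1.85) + e^(-1.85)) = 0.9517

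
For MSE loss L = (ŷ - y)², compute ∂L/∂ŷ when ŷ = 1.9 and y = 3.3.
∂L/∂ŷ = -2.8

∂L/∂ŷ = 2(ŷ - y) = 2(1.9 - 3.3) = 2(-1.4) = -2.8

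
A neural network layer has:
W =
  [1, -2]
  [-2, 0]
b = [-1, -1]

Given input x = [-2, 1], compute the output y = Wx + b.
y = [-5, 3]

Wx = [1×-2 + -2×1, -2×-2 + 0×1]
   = [-4, 4]
y = Wx + b = [-4 + -1, 4 + -1] = [-5, 3]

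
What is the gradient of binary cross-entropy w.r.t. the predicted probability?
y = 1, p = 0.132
∂L/∂p = -7.576

∂L/∂p = -y/p + (1-y)/(1-p) = -1/0.132 + 0 = -7.576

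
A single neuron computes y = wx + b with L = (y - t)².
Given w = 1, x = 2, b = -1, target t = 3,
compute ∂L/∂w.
∂L/∂w = -8

y = wx + b = (1)(2) + -1 = 1
∂L/∂y = 2(y - t) = 2(1 - 3) = -4
∂y/∂w = x = 2
∂L/∂w = ∂L/∂y · ∂y/∂w = -4 × 2 = -8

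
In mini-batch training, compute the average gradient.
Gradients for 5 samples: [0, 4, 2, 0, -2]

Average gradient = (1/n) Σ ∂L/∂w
Average gradient = 0.8

Average = (1/5)(0 + 4 + 2 + 0 + -2) = 4/5 = 0.8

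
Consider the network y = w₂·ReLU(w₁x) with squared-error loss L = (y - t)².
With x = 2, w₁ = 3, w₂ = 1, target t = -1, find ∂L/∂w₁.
∂L/∂w₁ = 28

Forward pass:
z = w₁x = 3×2 = 6
h = ReLU(6) = 6
y = w₂h = 1×6 = 6

Backward pass:
∂L/∂y = 2(y - t) = 2(6 - -1) = 14
∂y/∂h = w₂ = 1
∂h/∂z = 1 (ReLU derivative)
∂z/∂w₁ = x = 2

∂L/∂w₁ = 14 × 1 × 1 × 2 = 28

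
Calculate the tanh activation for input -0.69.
-0.598

tanh(-0.69) = (e^(-0.69) - e^(0.69))/(e^(-0.69) + e^(0.69)) = -0.598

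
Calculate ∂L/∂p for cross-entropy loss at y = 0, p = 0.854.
∂L/∂p = 6.849

∂L/∂p = -y/p + (1-y)/(1-p) = 0 + 1/0.146 = 6.849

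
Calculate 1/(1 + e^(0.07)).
0.4825

sigmoid(-0.07) = 1/(1 + e^(0.07)) = 1/(1 + 1.073) = 0.4825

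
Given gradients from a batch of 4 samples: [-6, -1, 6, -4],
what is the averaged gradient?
Average gradient = -1.25

Average = (1/4)(-6 + -1 + 6 + -4) = -5/4 = -1.25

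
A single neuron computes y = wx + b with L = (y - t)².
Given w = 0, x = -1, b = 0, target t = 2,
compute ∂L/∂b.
∂L/∂b = -4

y = wx + b = (0)(-1) + 0 = 0
∂L/∂y = 2(y - t) = 2(0 - 2) = -4
∂y/∂b = 1
∂L/∂b = ∂L/∂y · ∂y/∂b = -4 × 1 = -4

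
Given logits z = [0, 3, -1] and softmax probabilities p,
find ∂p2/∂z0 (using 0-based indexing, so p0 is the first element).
∂p2/∂z0 = -0.0007993

p = softmax(z) = [0.04661, 0.9362, 0.01715]
p2 = 0.01715, p0 = 0.04661

∂p2/∂z0 = -p2 × p0 = -0.01715 × 0.04661 = -0.0007993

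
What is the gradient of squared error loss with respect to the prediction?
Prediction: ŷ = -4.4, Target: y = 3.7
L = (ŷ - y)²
∂L/∂ŷ = -16.2

∂L/∂ŷ = 2(ŷ - y) = 2(-4.4 - 3.7) = 2(-8.1) = -16.2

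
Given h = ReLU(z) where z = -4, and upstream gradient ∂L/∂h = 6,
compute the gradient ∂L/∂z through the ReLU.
∂L/∂z = 0

h = ReLU(-4) = 0
Since z < 0: ∂h/∂z = 0
∂L/∂z = ∂L/∂h · ∂h/∂z = 6 × 0 = 0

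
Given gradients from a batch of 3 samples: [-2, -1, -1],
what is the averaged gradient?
Average gradient = -1.333

Average = (1/3)(-2 + -1 + -1) = -4/3 = -1.333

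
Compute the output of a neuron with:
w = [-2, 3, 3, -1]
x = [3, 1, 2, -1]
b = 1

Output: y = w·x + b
y = 5

y = (-2)(3) + (3)(1) + (3)(2) + (-1)(-1) + 1 = 5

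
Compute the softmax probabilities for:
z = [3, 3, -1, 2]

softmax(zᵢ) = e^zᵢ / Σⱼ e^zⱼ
p = [0.4191, 0.4191, 0.0077, 0.1542]

exp(z) = [20.09, 20.09, 0.3679, 7.389]
Sum = 47.93
p = [0.4191, 0.4191, 0.0077, 0.1542]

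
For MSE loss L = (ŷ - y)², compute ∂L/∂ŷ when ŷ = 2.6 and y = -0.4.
∂L/∂ŷ = 6.0

∂L/∂ŷ = 2(ŷ - y) = 2(2.6 - -0.4) = 2(3.0) = 6.0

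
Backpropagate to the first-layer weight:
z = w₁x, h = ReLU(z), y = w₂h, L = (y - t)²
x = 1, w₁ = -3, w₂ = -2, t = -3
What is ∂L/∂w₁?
∂L/∂w₁ = 0

Forward pass:
z = w₁x = -3×1 = -3
h = ReLU(-3) = 0
y = w₂h = -2×0 = 0

Backward pass:
∂L/∂y = 2(y - t) = 2(0 - -3) = 6
∂y/∂h = w₂ = -2
∂h/∂z = 0 (ReLU derivative)
∂z/∂w₁ = x = 1

∂L/∂w₁ = 6 × -2 × 0 × 1 = 0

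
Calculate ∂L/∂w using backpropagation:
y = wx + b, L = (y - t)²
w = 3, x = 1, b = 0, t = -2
∂L/∂w = 10

y = wx + b = (3)(1) + 0 = 3
∂L/∂y = 2(y - t) = 2(3 - -2) = 10
∂y/∂w = x = 1
∂L/∂w = ∂L/∂y · ∂y/∂w = 10 × 1 = 10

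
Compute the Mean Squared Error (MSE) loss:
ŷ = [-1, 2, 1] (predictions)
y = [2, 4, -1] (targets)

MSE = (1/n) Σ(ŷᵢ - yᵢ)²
MSE = 5.667

MSE = (1/3)((-1-2)² + (2-4)² + (1--1)²) = (1/3)(9 + 4 + 4) = 5.667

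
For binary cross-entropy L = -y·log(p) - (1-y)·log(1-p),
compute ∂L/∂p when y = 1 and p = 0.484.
∂L/∂p = -2.066

∂L/∂p = -y/p + (1-y)/(1-p) = -1/0.484 + 0 = -2.066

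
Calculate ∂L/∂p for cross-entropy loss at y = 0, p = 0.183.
∂L/∂p = 1.224

∂L/∂p = -y/p + (1-y)/(1-p) = 0 + 1/0.817 = 1.224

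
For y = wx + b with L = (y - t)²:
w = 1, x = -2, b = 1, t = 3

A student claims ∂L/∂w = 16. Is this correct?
Correct

y = (1)(-2) + 1 = -1
∂L/∂y = 2(y - t) = 2(-1 - 3) = -8
∂y/∂w = x = -2
∂L/∂w = -8 × -2 = 16

Claimed value: 16
Correct: The correct gradient is 16.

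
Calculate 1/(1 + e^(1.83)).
0.1382

sigmoid(-1.83) = 1/(1 + e^(1.83)) = 1/(1 + 6.234) = 0.1382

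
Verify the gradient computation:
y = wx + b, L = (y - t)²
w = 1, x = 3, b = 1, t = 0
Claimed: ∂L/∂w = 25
Incorrect

y = (1)(3) + 1 = 4
∂L/∂y = 2(y - t) = 2(4 - 0) = 8
∂y/∂w = x = 3
∂L/∂w = 8 × 3 = 24

Claimed value: 25
Incorrect: The correct gradient is 24.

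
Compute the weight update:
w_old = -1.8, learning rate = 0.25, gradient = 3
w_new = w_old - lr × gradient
w_new = -2.55

w_new = w - η·∂L/∂w = -1.8 - 0.25×(3) = -1.8 - (0.75) = -2.55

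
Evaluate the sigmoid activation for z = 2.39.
0.9161

sigmoid(2.39) = 1/(1 + e^(-2.39)) = 1/(1 + 0.09163) = 0.9161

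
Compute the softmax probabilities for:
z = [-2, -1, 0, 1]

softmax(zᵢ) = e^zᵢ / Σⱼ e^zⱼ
p = [0.0321, 0.0871, 0.2369, 0.6439]

exp(z) = [0.1353, 0.3679, 1, 2.718]
Sum = 4.221
p = [0.0321, 0.0871, 0.2369, 0.6439]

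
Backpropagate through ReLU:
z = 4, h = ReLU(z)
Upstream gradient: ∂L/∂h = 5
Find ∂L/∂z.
∂L/∂z = 5

h = ReLU(4) = 4
Since z > 0: ∂h/∂z = 1
∂L/∂z = ∂L/∂h · ∂h/∂z = 5 × 1 = 5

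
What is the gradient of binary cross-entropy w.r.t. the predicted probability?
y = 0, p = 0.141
∂L/∂p = 1.164

∂L/∂p = -y/p + (1-y)/(1-p) = 0 + 1/0.859 = 1.164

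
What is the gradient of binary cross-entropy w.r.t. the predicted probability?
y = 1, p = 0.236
∂L/∂p = -4.237

∂L/∂p = -y/p + (1-y)/(1-p) = -1/0.236 + 0 = -4.237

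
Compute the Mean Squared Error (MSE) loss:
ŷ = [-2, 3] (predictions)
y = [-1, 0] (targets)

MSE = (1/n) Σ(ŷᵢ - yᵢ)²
MSE = 5

MSE = (1/2)((-2--1)² + (3-0)²) = (1/2)(1 + 9) = 5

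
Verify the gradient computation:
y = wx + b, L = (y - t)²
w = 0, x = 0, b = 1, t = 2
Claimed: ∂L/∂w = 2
Incorrect

y = (0)(0) + 1 = 1
∂L/∂y = 2(y - t) = 2(1 - 2) = -2
∂y/∂w = x = 0
∂L/∂w = -2 × 0 = 0

Claimed value: 2
Incorrect: The correct gradient is 0.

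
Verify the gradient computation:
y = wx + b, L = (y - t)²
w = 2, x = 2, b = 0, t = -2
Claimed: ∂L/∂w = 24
Correct

y = (2)(2) + 0 = 4
∂L/∂y = 2(y - t) = 2(4 - -2) = 12
∂y/∂w = x = 2
∂L/∂w = 12 × 2 = 24

Claimed value: 24
Correct: The correct gradient is 24.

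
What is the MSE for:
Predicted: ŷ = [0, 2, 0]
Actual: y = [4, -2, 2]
MSE = 12

MSE = (1/3)((0-4)² + (2--2)² + (0-2)²) = (1/3)(16 + 16 + 4) = 12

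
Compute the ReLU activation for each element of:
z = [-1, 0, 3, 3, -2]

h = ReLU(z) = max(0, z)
h = [0, 0, 3, 3, 0]

ReLU applied element-wise: max(0,-1)=0, max(0,0)=0, max(0,3)=3, max(0,3)=3, max(0,-2)=0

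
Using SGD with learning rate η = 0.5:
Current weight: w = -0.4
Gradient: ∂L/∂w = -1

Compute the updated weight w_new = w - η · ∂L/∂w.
w_new = 0.1

w_new = w - η·∂L/∂w = -0.4 - 0.5×(-1) = -0.4 - (-0.5) = 0.1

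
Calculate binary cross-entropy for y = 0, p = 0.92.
L = 2.526

L = -0·log(0.92) - 1·log(0.08) = -log(0.08) = 2.526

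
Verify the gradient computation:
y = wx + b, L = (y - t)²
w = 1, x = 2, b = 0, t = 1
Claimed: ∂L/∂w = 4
Correct

y = (1)(2) + 0 = 2
∂L/∂y = 2(y - t) = 2(2 - 1) = 2
∂y/∂w = x = 2
∂L/∂w = 2 × 2 = 4

Claimed value: 4
Correct: The correct gradient is 4.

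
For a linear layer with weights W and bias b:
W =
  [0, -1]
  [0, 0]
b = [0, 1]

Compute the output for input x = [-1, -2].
y = [2, 1]

Wx = [0×-1 + -1×-2, 0×-1 + 0×-2]
   = [2, 0]
y = Wx + b = [2 + 0, 0 + 1] = [2, 1]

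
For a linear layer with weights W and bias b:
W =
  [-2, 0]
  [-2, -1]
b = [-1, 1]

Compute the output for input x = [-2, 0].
y = [3, 5]

Wx = [-2×-2 + 0×0, -2×-2 + -1×0]
   = [4, 4]
y = Wx + b = [4 + -1, 4 + 1] = [3, 5]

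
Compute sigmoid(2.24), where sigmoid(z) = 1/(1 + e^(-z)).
0.9038

sigmoid(2.24) = 1/(1 + e^(-2.24)) = 1/(1 + 0.1065) = 0.9038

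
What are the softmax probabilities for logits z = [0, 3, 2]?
p = [0.0351, 0.7054, 0.2595]

exp(z) = [1, 20.09, 7.389]
Sum = 28.47
p = [0.0351, 0.7054, 0.2595]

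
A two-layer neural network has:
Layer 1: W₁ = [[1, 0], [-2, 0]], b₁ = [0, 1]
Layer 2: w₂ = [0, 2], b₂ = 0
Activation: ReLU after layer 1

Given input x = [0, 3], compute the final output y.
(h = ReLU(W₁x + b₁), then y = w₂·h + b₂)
y = 2

Layer 1 pre-activation: z₁ = [0, 1]
After ReLU: h = [0, 1]
Layer 2 output: y = 0×0 + 2×1 + 0 = 2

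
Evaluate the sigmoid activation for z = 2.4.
0.9168

sigmoid(2.4) = 1/(1 + e^(-2.4)) = 1/(1 + 0.09072) = 0.9168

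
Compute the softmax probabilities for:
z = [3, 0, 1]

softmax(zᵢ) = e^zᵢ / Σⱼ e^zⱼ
p = [0.8438, 0.042, 0.1142]

exp(z) = [20.09, 1, 2.718]
Sum = 23.8
p = [0.8438, 0.042, 0.1142]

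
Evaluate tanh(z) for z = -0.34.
-0.3275

tanh(-0.34) = (e^(-0.34) - e^(0.34))/(e^(-0.34) + e^(0.34)) = -0.3275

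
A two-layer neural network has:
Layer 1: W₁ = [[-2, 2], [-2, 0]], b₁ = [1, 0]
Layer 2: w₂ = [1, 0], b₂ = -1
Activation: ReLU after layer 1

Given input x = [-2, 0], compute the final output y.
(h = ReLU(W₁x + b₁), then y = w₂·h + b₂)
y = 4

Layer 1 pre-activation: z₁ = [5, 4]
After ReLU: h = [5, 4]
Layer 2 output: y = 1×5 + 0×4 + -1 = 4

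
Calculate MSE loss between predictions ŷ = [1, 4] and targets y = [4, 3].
MSE = 5

MSE = (1/2)((1-4)² + (4-3)²) = (1/2)(9 + 1) = 5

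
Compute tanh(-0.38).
-0.3627

tanh(-0.38) = (e^(-0.38) - e^(0.38))/(e^(-0.38) + e^(0.38)) = -0.3627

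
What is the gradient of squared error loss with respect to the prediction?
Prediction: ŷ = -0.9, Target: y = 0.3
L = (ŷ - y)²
∂L/∂ŷ = -2.4

∂L/∂ŷ = 2(ŷ - y) = 2(-0.9 - 0.3) = 2(-1.2) = -2.4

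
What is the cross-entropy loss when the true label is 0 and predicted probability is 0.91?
L = 2.408

L = -0·log(0.91) - 1·log(0.09) = -log(0.09) = 2.408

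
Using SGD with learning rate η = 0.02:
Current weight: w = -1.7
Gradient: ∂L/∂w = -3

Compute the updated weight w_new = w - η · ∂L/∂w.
w_new = -1.64

w_new = w - η·∂L/∂w = -1.7 - 0.02×(-3) = -1.7 - (-0.06) = -1.64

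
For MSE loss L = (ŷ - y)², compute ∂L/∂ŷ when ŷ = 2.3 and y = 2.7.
∂L/∂ŷ = -0.8

∂L/∂ŷ = 2(ŷ - y) = 2(2.3 - 2.7) = 2(-0.4) = -0.8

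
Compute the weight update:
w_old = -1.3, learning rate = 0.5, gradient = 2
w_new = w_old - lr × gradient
w_new = -2.3

w_new = w - η·∂L/∂w = -1.3 - 0.5×(2) = -1.3 - (1) = -2.3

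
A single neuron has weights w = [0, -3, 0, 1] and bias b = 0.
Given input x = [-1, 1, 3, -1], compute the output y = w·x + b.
y = -4

y = (0)(-1) + (-3)(1) + (0)(3) + (1)(-1) + 0 = -4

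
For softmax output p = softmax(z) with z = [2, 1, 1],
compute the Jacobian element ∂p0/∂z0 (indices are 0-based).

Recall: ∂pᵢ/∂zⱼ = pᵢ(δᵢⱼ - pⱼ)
∂p0/∂z0 = 0.2442

p = softmax(z) = [0.5761, 0.2119, 0.2119]
p0 = 0.5761

∂p0/∂z0 = p0(1 - p0) = 0.5761 × (1 - 0.5761) = 0.2442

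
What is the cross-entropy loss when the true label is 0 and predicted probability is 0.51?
L = 0.7133

L = -0·log(0.51) - 1·log(0.49) = -log(0.49) = 0.7133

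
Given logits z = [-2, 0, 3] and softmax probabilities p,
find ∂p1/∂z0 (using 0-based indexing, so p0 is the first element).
∂p1/∂z0 = -0.0003005

p = softmax(z) = [0.006377, 0.04712, 0.9465]
p1 = 0.04712, p0 = 0.006377

∂p1/∂z0 = -p1 × p0 = -0.04712 × 0.006377 = -0.0003005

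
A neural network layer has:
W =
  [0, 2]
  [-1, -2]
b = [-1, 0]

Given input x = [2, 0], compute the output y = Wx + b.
y = [-1, -2]

Wx = [0×2 + 2×0, -1×2 + -2×0]
   = [0, -2]
y = Wx + b = [0 + -1, -2 + 0] = [-1, -2]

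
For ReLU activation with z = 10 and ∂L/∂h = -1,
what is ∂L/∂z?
∂L/∂z = -1

h = ReLU(10) = 10
Since z > 0: ∂h/∂z = 1
∂L/∂z = ∂L/∂h · ∂h/∂z = -1 × 1 = -1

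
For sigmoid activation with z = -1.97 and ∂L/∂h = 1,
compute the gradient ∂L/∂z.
∂L/∂z = 0.1074

σ(-1.97) = 0.1224
σ'(-1.97) = σ(-1.97)(1 - σ(-1.97)) = 0.1224 × 0.8776 = 0.1074
∂L/∂z = ∂L/∂h · σ'(z) = 1 × 0.1074 = 0.1074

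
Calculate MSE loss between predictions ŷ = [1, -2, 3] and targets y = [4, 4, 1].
MSE = 16.33

MSE = (1/3)((1-4)² + (-2-4)² + (3-1)²) = (1/3)(9 + 36 + 4) = 16.33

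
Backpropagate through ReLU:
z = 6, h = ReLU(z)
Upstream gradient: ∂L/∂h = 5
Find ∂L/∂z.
∂L/∂z = 5

h = ReLU(6) = 6
Since z > 0: ∂h/∂z = 1
∂L/∂z = ∂L/∂h · ∂h/∂z = 5 × 1 = 5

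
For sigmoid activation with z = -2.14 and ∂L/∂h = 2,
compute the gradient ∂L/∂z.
∂L/∂z = 0.1884

σ(-2.14) = 0.1053
σ'(-2.14) = σ(-2.14)(1 - σ(-2.14)) = 0.1053 × 0.8947 = 0.09419
∂L/∂z = ∂L/∂h · σ'(z) = 2 × 0.09419 = 0.1884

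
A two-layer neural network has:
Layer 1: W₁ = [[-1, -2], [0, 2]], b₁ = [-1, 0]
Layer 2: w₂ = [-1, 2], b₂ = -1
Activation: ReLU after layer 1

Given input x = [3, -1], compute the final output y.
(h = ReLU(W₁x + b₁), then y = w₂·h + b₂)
y = -1

Layer 1 pre-activation: z₁ = [-2, -2]
After ReLU: h = [0, 0]
Layer 2 output: y = -1×0 + 2×0 + -1 = -1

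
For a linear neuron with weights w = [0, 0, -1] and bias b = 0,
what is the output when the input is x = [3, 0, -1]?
y = 1

y = (0)(3) + (0)(0) + (-1)(-1) + 0 = 1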